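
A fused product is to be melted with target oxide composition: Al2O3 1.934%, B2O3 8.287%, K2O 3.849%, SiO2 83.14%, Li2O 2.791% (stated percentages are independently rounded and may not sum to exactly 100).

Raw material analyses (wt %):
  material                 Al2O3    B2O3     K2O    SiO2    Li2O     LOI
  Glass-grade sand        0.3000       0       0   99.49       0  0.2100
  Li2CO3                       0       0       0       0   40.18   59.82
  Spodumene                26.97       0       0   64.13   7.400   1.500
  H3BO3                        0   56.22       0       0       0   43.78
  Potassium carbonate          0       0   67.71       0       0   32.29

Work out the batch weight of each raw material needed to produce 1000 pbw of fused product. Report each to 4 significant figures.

The whole derivation keeps full precision at all times. Working values are displayed, rounded to 4 significant figures, alongside each step. Each reported value is rounded once only. The derived quantities (totals, ignition loss, five oxide percentages, yield, net glass mass) are rebuilt in full precision starting from the weights at 1000 pbw of glass, exactly as printed in the problem or answer text.
Target masses of each oxide per 1000 pbw fused product:
  Al2O3: 1.934% × 1000 = 19.34 pbw
  B2O3: 8.287% × 1000 = 82.87 pbw
  K2O: 3.849% × 1000 = 38.49 pbw
  SiO2: 83.14% × 1000 = 831.4 pbw
  Li2O: 2.791% × 1000 = 27.91 pbw
Balance tally, oxide-wise, per the reported batch figures, for the quoted basis mass (summed amounts equal target values modulo rounding of the values):
  Al2O3: 795.1·0.003000 + 62.86·0.2697 = 19.34 pbw (target 19.34 pbw)
  B2O3: 147.4·0.5622 = 82.87 pbw (target 82.87 pbw)
  K2O: 56.85·0.6771 = 38.49 pbw (target 38.49 pbw)
  SiO2: 795.1·0.9949 + 62.86·0.6413 = 831.4 pbw (target 831.4 pbw)
  Li2O: 57.88·0.4018 + 62.86·0.07400 = 27.91 pbw (target 27.91 pbw)
Glass-mass closure: batch Σ − ignition loss = 1000 pbw (per-oxide target masses sum to 1000 pbw; versus the stated basis of 1000 pbw — any gap is answer rounding).
Total batch = Σ batch = 1120 pbw; loss to ignition Σ batch·LOI = 120.1 pbw; yield: glass divided by total = 89.28%.

Batch per 1000 pbw fused product:
  Glass-grade sand: 795.1 pbw
  Li2CO3: 57.88 pbw
  Spodumene: 62.86 pbw
  H3BO3: 147.4 pbw
  Potassium carbonate: 56.85 pbw
Total batch = 1120 pbw; LOI loss = 120.1 pbw; yield = 89.28%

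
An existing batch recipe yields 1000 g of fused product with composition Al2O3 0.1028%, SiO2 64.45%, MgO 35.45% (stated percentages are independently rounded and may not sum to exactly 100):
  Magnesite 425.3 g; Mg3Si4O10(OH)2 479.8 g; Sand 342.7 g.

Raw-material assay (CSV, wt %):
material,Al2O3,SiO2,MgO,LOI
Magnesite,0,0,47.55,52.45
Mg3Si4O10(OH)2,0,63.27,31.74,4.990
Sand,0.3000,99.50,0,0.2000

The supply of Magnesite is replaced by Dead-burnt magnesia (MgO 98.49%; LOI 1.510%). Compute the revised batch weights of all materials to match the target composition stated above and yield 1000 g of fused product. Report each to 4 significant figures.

Every computation holds exact precision from first step to last. Rounding to 4 significant digits extends to each mid-chain value as printed. A single rounding completes each reported result — derived quantities are carried at full float precision (the totals, the three compositions, net glass mass, the yield, ignition loss) starting from the weights for 1000 g of glass precisely as stated by the question or the answer.
Oxide-by-oxide targets in 1000 g fused product:
  Al2O3: 0.1028% × 1000 = 1.028 g
  SiO2: 64.45% × 1000 = 644.5 g
  MgO: 35.45% × 1000 = 354.5 g
Oxide-by-oxide audit applying the batch weights above, relative to the basis at hand (each sum matches its target mass net of answer rounding effects):
  Al2O3: 342.7·0.003000 = 1.028 g (target 1.028 g)
  SiO2: 479.8·0.6327 + 342.7·0.9950 = 644.6 g (target 644.5 g)
  MgO: 205.3·0.9849 + 479.8·0.3174 = 354.5 g (target 354.5 g)
Consistency of the glass mass: total batch − LOI = 1000 g (oxide target masses add up to 1000 g; versus the stated basis of 1000 g — deltas are rounding alone).
Adding the batch up: Σ batch = 1028 g; Σ batch·LOI gives LOI loss = 27.73 g; as yield: glass ÷ batch → 97.30%.

Revised batch per 1000 g fused product:
  Dead-burnt magnesia: 205.3 g
  Mg3Si4O10(OH)2: 479.8 g
  Sand: 342.7 g
Total batch = 1028 g; LOI loss = 27.73 g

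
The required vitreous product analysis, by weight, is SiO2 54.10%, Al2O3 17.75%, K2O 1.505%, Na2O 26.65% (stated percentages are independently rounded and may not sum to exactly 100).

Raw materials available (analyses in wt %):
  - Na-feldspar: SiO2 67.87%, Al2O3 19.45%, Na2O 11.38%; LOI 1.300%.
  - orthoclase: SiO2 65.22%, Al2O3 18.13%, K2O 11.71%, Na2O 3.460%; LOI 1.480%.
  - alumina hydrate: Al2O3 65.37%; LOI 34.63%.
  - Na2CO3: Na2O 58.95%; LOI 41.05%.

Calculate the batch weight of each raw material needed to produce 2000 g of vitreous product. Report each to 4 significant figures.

Batch per 2000 g vitreous product:
  Na-feldspar: 1347 g
  orthoclase: 257.0 g
  alumina hydrate: 70.93 g
  Na2CO3: 629.0 g
Total batch = 2304 g; LOI loss = 304.1 g; yield = 86.80%

Each numeric step carries full float precision from first step to last; intermediates appear (rounded to four significant digits) within the worked lines. Every reported number is rounded only once. All derived quantities are computed in full precision (yield, ignition loss, four oxide percentages, totals, net glass mass) starting from the weights per 2000 g of glass, as set out in the question or the answer.
Per-oxide target masses for 2000 g vitreous product:
  SiO2: 54.10% × 2000 = 1082 g
  Al2O3: 17.75% × 2000 = 355.0 g
  K2O: 1.505% × 2000 = 30.10 g
  Na2O: 26.65% × 2000 = 533.0 g
Checking each oxide sum with the batch weights as given, under the basis named above (summed amounts equal target values net of answer rounding effects):
  SiO2: 1347·0.6787 + 257.0·0.6522 = 1082 g (target 1082 g)
  Al2O3: 1347·0.1945 + 257.0·0.1813 + 70.93·0.6537 = 355.0 g (target 355.0 g)
  K2O: 257.0·0.1171 = 30.09 g (target 30.10 g)
  Na2O: 1347·0.1138 + 257.0·0.03460 + 629.0·0.5895 = 533.0 g (target 533.0 g)
Glass-mass sanity pass: batch Σ − ignition loss = 2000 g (summing oxide targets gives 2000 g; the stated basis being 2000 g — gaps are rounding artifacts).
Adding the batch up: Σ batch = 2304 g; LOI loss = Σ batch·LOI = 304.1 g; yield, glass over the total, = 86.80%.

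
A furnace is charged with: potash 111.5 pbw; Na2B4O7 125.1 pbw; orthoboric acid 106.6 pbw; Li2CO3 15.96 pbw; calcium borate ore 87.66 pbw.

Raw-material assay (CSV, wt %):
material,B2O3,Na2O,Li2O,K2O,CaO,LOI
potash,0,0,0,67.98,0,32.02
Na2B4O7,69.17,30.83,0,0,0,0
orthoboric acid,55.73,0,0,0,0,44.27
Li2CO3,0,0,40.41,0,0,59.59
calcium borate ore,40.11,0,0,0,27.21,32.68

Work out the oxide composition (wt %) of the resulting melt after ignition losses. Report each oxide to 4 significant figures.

In-progress results are displayed rounded to 4 significant figures when written out; each numeric step carries exact precision all the way through; each reported result undergoes a single rounding. Derived quantities, which include LOI, the five compositions, totals, net glass mass, yield, are carried in full float precision, as written in problem or answer, from the batch weights on 325.8 pbw of glass.
Oxide-by-oxide delivered mass:
  B2O3: 125.1·0.6917 + 106.6·0.5573 + 87.66·0.4011 = 181.1 pbw
  Na2O: 125.1·0.3083 = 38.57 pbw
  Li2O: 15.96·0.4041 = 6.449 pbw
  K2O: 111.5·0.6798 = 75.80 pbw
  CaO: 87.66·0.2721 = 23.85 pbw
LOI: 111.5·0.3202 + 106.6·0.4427 + 15.96·0.5959 + 87.66·0.3268 = 121.1 pbw
The glass mass, total less LOI, = 446.8 − 121.1 = 325.8 pbw (matching Σ of the oxides)
percent by weight: oxide/glass ×100

Glass mass = 325.8 pbw (batch 446.8 − LOI 121.1).
Composition: B2O3 55.59%, Na2O 11.84%, Li2O 1.980%, K2O 23.27%, CaO 7.322%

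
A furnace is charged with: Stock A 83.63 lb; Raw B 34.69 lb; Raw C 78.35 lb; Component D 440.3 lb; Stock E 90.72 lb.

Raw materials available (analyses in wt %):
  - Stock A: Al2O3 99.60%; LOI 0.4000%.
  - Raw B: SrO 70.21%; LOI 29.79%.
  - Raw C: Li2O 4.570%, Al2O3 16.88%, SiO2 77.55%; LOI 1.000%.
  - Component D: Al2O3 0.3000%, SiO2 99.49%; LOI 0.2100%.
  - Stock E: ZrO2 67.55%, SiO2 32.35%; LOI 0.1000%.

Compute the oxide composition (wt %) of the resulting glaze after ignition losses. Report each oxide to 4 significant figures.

The whole derivation runs at full precision at every stage. Intermediates appear, rounded to 4 significant figures, at each printed step. Every reported value takes exactly one rounding. All derived quantities (yield, the totals, LOI, net glass mass, the five compositions) are carried in full float precision from the batch weights per 715.2 lb of glass precisely as stated by the question or the answer.
Mass of each oxide from the mix:
  SrO: 34.69·0.7021 = 24.36 lb
  Li2O: 78.35·0.04570 = 3.581 lb
  ZrO2: 90.72·0.6755 = 61.28 lb
  Al2O3: 83.63·0.9960 + 78.35·0.1688 + 440.3·0.003000 = 97.84 lb
  SiO2: 78.35·0.7755 + 440.3·0.9949 + 90.72·0.3235 = 528.2 lb
LOI: 83.63·0.004000 + 34.69·0.2979 + 78.35·0.01000 + 440.3·0.002100 + 90.72·0.001000 = 12.47 lb
Resulting glass, batch − LOI: 727.7 − 12.47 = 715.2 lb (= Σ oxide masses)
percent share: oxide ÷ glass, ×100

Glass mass = 715.2 lb (batch 727.7 − LOI 12.47).
Composition: SrO 3.405%, Li2O 0.5006%, ZrO2 8.568%, Al2O3 13.68%, SiO2 73.85%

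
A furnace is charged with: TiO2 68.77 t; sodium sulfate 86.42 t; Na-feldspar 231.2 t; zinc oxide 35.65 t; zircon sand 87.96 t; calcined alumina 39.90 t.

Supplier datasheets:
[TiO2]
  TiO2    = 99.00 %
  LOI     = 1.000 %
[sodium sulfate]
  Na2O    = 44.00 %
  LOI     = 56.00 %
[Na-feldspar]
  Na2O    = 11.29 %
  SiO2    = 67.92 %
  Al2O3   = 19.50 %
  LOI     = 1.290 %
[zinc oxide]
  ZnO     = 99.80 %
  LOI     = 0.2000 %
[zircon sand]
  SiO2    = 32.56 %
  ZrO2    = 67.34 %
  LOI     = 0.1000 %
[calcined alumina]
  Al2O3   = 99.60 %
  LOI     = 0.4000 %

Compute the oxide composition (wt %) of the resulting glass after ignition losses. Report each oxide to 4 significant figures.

Glass mass = 497.5 t (batch 549.9 − LOI 52.38).
Composition: Na2O 12.89%, SiO2 37.32%, TiO2 13.68%, Al2O3 17.05%, ZnO 7.151%, ZrO2 11.91%

Working values are displayed, rounded to four significant digits, on the page; all arithmetic runs at exact precision all the way through. Every reported figure is rounded exactly once. The derived quantities (the six compositions, ignition loss, glass mass, the totals, yield) are rebuilt using the weight values for 497.5 t of glass in full float precision, precisely as stated by question or answer.
What the batch supplies per oxide:
  Na2O: 86.42·0.4400 + 231.2·0.1129 = 64.13 t
  SiO2: 231.2·0.6792 + 87.96·0.3256 = 185.7 t
  TiO2: 68.77·0.9900 = 68.08 t
  Al2O3: 231.2·0.1950 + 39.90·0.9960 = 84.82 t
  ZnO: 35.65·0.9980 = 35.58 t
  ZrO2: 87.96·0.6734 = 59.23 t
LOI: 68.77·0.01000 + 86.42·0.5600 + 231.2·0.01290 + 35.65·0.002000 + 87.96·0.001000 + 39.90·0.004000 = 52.38 t
Resulting glass, batch − LOI: 549.9 − 52.38 = 497.5 t (consistent with Σ oxide mass)
each wt % is 100 × oxide ÷ glass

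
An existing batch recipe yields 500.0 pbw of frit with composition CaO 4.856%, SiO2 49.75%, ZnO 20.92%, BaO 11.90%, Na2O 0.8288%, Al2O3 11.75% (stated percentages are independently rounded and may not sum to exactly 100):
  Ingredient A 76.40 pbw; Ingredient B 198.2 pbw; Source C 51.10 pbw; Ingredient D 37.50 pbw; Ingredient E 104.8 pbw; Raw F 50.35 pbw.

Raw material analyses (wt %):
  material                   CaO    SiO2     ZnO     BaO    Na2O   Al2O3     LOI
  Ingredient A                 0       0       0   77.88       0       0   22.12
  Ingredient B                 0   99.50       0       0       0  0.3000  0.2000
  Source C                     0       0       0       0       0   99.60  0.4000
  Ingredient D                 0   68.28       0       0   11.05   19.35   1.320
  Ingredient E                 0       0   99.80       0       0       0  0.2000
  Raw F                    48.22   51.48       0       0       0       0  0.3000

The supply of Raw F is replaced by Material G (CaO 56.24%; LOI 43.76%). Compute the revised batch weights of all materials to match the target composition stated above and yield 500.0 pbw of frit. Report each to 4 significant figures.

Mid-chain values appear, rounded to four significant digits, in the printout; each numeric step maintains full precision at every stage — exactly one rounding goes into every reported result. Derived quantities (totals, yield, ignition loss, the six compositions, glass mass) are computed from the batch weights on 500.0 pbw of glass at exact precision, as set out in question or answer.
Target masses of each oxide per 500.0 pbw frit:
  CaO: 4.856% × 500.0 = 24.28 pbw
  SiO2: 49.75% × 500.0 = 248.8 pbw
  ZnO: 20.92% × 500.0 = 104.6 pbw
  BaO: 11.90% × 500.0 = 59.50 pbw
  Na2O: 0.8288% × 500.0 = 4.144 pbw
  Al2O3: 11.75% × 500.0 = 58.75 pbw
Balance tally, oxide-wise, per the reported batch figures, on the stated basis (target by target, the sums agree exact up to rounding of places):
  CaO: 43.17·0.5624 = 24.28 pbw (target 24.28 pbw)
  SiO2: 224.3·0.9950 + 37.50·0.6828 = 248.8 pbw (target 248.8 pbw)
  ZnO: 104.8·0.9980 = 104.6 pbw (target 104.6 pbw)
  BaO: 76.40·0.7788 = 59.50 pbw (target 59.50 pbw)
  Na2O: 37.50·0.1105 = 4.144 pbw (target 4.144 pbw)
  Al2O3: 224.3·0.003000 + 51.02·0.9960 + 37.50·0.1935 = 58.75 pbw (target 58.75 pbw)
Glass mass check: whole batch net of LOI = 500.0 pbw (per-oxide target masses sum to 500.0 pbw; stated basis 500.0 pbw — any gap is answer rounding).
Total batch = Σ batch = 537.2 pbw; the LOI term Σ batch·LOI equals 37.15 pbw; as yield: glass ÷ batch → 93.08%.

Revised batch per 500.0 pbw frit:
  Ingredient A: 76.40 pbw
  Ingredient B: 224.3 pbw
  Source C: 51.02 pbw
  Ingredient D: 37.50 pbw
  Ingredient E: 104.8 pbw
  Material G: 43.17 pbw
Total batch = 537.2 pbw; LOI loss = 37.15 pbw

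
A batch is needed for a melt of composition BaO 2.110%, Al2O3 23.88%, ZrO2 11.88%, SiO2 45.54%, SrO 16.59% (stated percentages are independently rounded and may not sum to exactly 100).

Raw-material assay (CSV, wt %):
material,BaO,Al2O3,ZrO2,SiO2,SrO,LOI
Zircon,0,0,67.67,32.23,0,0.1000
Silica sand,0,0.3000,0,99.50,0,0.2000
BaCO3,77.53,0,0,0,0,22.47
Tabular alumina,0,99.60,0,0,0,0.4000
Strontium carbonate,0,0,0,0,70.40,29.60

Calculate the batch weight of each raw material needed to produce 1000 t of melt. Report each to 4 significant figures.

Batch per 1000 t melt:
  Zircon: 175.6 t
  Silica sand: 400.8 t
  BaCO3: 27.22 t
  Tabular alumina: 238.6 t
  Strontium carbonate: 235.7 t
Total batch = 1078 t; LOI loss = 77.82 t; yield = 92.78%

Exact precision is kept through the solve; mid-chain values appear, rounded to 4 significant figures, when written out — every reported figure is rounded a single time. All derived quantities are re-derived at full float precision (yield, the totals, net glass mass, five oxide percentages, ignition loss) from the weighed amounts for 1000 t of glass, as written in question or answer.
Per-oxide target masses for 1000 t melt:
  BaO: 2.110% × 1000 = 21.10 t
  Al2O3: 23.88% × 1000 = 238.8 t
  ZrO2: 11.88% × 1000 = 118.8 t
  SiO2: 45.54% × 1000 = 455.4 t
  SrO: 16.59% × 1000 = 165.9 t
Sums-versus-targets review on the weights just shown, under the basis named above (every target is met by its sum up to rounding of the answer):
  BaO: 27.22·0.7753 = 21.10 t (target 21.10 t)
  Al2O3: 400.8·0.003000 + 238.6·0.9960 = 238.8 t (target 238.8 t)
  ZrO2: 175.6·0.6767 = 118.8 t (target 118.8 t)
  SiO2: 175.6·0.3223 + 400.8·0.9950 = 455.4 t (target 455.4 t)
  SrO: 235.7·0.7040 = 165.9 t (target 165.9 t)
Glass-mass sanity pass: batch total minus LOI = 1000 t (the Σ of target masses is 1000 t; stated basis 1000 t — differing by rounding only).
Adding the batch up: Σ batch = 1078 t; loss to ignition Σ batch·LOI = 77.82 t; yield, glass over the total, = 92.78%.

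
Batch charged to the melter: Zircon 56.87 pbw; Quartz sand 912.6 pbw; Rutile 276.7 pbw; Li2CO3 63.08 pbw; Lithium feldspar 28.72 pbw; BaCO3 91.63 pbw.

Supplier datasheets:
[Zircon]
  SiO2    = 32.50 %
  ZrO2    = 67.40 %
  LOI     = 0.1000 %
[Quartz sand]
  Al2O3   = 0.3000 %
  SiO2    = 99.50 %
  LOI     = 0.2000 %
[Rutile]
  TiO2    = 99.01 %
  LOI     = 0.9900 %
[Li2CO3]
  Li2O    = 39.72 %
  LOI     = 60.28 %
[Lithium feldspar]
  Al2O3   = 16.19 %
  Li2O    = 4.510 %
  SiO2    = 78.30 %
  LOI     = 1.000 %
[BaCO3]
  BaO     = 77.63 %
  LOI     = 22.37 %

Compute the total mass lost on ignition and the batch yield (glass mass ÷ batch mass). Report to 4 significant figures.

The intermediate values appear with 4-significant-figure rounding across the worked steps. All arithmetic holds full precision through the solve — exactly one rounding lands on every reported number — derived quantities, which include LOI, yield, the six compositions, glass mass, the totals, are re-derived at full float precision, as they appear in question or answer, starting from the weights at 1366 pbw of glass.
LOI of each material in turn:
  Zircon: 56.87 × 0.001000 = 0.05687 pbw
  Quartz sand: 912.6 × 0.002000 = 1.825 pbw
  Rutile: 276.7 × 0.009900 = 2.739 pbw
  Li2CO3: 63.08 × 0.6028 = 38.02 pbw
  Lithium feldspar: 28.72 × 0.01000 = 0.2872 pbw
  BaCO3: 91.63 × 0.2237 = 20.50 pbw
Total LOI = 63.43 pbw
Glass = batch − LOI = 1430 − 63.43 = 1366 pbw

LOI loss = 63.43 pbw; glass = 1366 pbw; yield = 95.56%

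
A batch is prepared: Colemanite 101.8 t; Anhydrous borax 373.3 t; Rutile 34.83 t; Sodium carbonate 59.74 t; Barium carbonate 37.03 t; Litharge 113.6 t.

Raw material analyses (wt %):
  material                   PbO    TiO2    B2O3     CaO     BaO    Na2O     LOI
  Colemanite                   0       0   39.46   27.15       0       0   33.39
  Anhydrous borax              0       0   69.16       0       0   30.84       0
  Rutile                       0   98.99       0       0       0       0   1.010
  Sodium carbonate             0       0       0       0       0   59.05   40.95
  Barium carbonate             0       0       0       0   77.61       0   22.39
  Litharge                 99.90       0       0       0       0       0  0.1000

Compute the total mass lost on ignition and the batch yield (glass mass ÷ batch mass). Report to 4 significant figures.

Working values are displayed, rounded to 4 significant figures, when written out; exact precision is maintained from start to finish — every reported figure takes a single rounding; the derived quantities, which include yield, the totals, LOI, six oxide percentages, net glass mass, are re-derived in exact precision, exactly as shown in question or answer, from the batch weights for 653.1 t of glass.
Each material's LOI contribution:
  Colemanite: 101.8 × 0.3339 = 33.99 t
  Anhydrous borax: 373.3 × 0 = 0 t
  Rutile: 34.83 × 0.01010 = 0.3518 t
  Sodium carbonate: 59.74 × 0.4095 = 24.46 t
  Barium carbonate: 37.03 × 0.2239 = 8.291 t
  Litharge: 113.6 × 0.001000 = 0.1136 t
Total LOI = 67.21 t
Glass = batch − LOI = 720.3 − 67.21 = 653.1 t

LOI loss = 67.21 t; glass = 653.1 t; yield = 90.67%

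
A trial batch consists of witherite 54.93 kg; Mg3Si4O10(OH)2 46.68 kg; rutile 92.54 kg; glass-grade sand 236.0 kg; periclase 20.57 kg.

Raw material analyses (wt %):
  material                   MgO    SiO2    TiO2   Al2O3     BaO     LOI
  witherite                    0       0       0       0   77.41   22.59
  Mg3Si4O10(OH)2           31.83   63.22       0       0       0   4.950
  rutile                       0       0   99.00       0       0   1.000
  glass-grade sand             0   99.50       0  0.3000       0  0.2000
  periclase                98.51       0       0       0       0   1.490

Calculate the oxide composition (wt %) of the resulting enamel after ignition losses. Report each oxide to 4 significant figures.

Glass mass = 434.3 kg (batch 450.7 − LOI 16.42).
Composition: MgO 8.087%, SiO2 60.86%, TiO2 21.09%, Al2O3 0.1630%, BaO 9.791%

The intermediate values are displayed, with 4-significant-figure rounding, on the page. The whole derivation carries full float precision at each step — every reported value is rounded exactly once; the derived quantities are rebuilt in full float precision (five oxide percentages, the yield, the totals, net glass mass, LOI) starting from the weights per 434.3 kg of glass, as written in the question or the answer.
What the batch supplies per oxide:
  MgO: 46.68·0.3183 + 20.57·0.9851 = 35.12 kg
  SiO2: 46.68·0.6322 + 236.0·0.9950 = 264.3 kg
  TiO2: 92.54·0.9900 = 91.61 kg
  Al2O3: 236.0·0.003000 = 0.7080 kg
  BaO: 54.93·0.7741 = 42.52 kg
LOI: 54.93·0.2259 + 46.68·0.04950 + 92.54·0.01000 + 236.0·0.002000 + 20.57·0.01490 = 16.42 kg
batch − LOI leaves glass = 450.7 − 16.42 = 434.3 kg (the oxide masses sum to this)
oxide / glass × 100 gives the wt %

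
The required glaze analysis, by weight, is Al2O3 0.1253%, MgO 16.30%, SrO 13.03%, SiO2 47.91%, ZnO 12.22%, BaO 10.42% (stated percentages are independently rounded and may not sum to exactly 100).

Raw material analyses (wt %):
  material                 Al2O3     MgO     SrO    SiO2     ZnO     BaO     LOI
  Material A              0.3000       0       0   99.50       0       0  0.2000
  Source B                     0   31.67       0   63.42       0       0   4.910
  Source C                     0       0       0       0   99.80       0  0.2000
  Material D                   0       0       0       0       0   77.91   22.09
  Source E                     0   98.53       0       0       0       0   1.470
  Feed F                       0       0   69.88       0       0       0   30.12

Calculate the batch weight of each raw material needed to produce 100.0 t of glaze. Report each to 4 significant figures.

Batch per 100.0 t glaze:
  Material A: 41.77 t
  Source B: 10.02 t
  Source C: 12.24 t
  Material D: 13.37 t
  Source E: 13.32 t
  Feed F: 18.65 t
Total batch = 109.4 t; LOI loss = 9.367 t; yield = 91.44%

Intermediates are shown (rounded to four significant figures) as written. Each numeric step holds full float precision through every step; each reported result takes just one rounding; all derived quantities are computed in exact precision (six oxide percentages, LOI, the yield, net glass mass, the totals) from the weighed amounts for 100.0 t of glass as given in either problem or answer.
Per-oxide target masses for 100.0 t glaze:
  Al2O3: 0.1253% × 100.0 = 0.1253 t
  MgO: 16.30% × 100.0 = 16.30 t
  SrO: 13.03% × 100.0 = 13.03 t
  SiO2: 47.91% × 100.0 = 47.91 t
  ZnO: 12.22% × 100.0 = 12.22 t
  BaO: 10.42% × 100.0 = 10.42 t
Balance tally, oxide-wise, with the batch weights as given, at the basis given (each sum matches its target mass within answer rounding):
  Al2O3: 41.77·0.003000 = 0.1253 t (target 0.1253 t)
  MgO: 10.02·0.3167 + 13.32·0.9853 = 16.30 t (target 16.30 t)
  SrO: 18.65·0.6988 = 13.03 t (target 13.03 t)
  SiO2: 41.77·0.9950 + 10.02·0.6342 = 47.92 t (target 47.91 t)
  ZnO: 12.24·0.9980 = 12.22 t (target 12.22 t)
  BaO: 13.37·0.7791 = 10.42 t (target 10.42 t)
Glass-mass sanity pass: total charge less LOI = 100.0 t (the targets, summed, come to 100.0 t; the stated basis being 100.0 t — deltas are rounding alone).
Total batch = Σ batch = 109.4 t; ignition loss, Σ(batch × LOI) = 9.367 t; yield = glass ÷ total batch = 91.44%.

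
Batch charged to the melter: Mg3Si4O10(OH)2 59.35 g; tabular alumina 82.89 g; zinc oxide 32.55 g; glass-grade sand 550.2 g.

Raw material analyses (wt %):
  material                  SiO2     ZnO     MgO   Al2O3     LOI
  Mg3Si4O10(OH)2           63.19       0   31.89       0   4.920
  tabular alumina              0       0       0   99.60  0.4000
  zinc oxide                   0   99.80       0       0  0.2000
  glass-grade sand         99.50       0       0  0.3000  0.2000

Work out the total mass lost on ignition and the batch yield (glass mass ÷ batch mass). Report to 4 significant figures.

Mid-chain values are displayed rounded to 4 significant figures between the steps; each numeric step holds full float precision throughout. Every reported figure is rounded just once; derived quantities are carried at full precision (the yield, glass mass, four oxide percentages, LOI, the totals) from the weighed amounts at 720.6 g of glass as they appear in the problem or answer text.
Loss on ignition, line by line:
  Mg3Si4O10(OH)2: 59.35 × 0.04920 = 2.920 g
  tabular alumina: 82.89 × 0.004000 = 0.3316 g
  zinc oxide: 32.55 × 0.002000 = 0.06510 g
  glass-grade sand: 550.2 × 0.002000 = 1.100 g
Total LOI = 4.417 g
Glass = batch − LOI = 725.0 − 4.417 = 720.6 g

LOI loss = 4.417 g; glass = 720.6 g; yield = 99.39%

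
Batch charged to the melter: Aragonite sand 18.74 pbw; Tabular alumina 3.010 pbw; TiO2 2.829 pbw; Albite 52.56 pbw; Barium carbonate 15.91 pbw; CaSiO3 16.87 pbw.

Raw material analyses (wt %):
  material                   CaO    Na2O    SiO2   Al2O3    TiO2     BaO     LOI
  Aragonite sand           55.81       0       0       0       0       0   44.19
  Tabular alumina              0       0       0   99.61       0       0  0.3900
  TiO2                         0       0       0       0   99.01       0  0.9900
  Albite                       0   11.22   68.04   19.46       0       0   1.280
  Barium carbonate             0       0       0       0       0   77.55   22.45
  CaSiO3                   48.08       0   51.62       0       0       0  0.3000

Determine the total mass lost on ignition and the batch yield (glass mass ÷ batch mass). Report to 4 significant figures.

Rounding to 4 significant digits governs each mid-chain value as shown — each numeric step holds full precision in all steps — a single rounding completes each reported number — derived quantities (glass mass, the six compositions, the totals, the yield, ignition loss) are carried in exact precision from the weighed amounts on 97.30 pbw of glass, as they appear in the problem or answer text.
Material-by-material LOI:
  Aragonite sand: 18.74 × 0.4419 = 8.281 pbw
  Tabular alumina: 3.010 × 0.003900 = 0.01174 pbw
  TiO2: 2.829 × 0.009900 = 0.02801 pbw
  Albite: 52.56 × 0.01280 = 0.6728 pbw
  Barium carbonate: 15.91 × 0.2245 = 3.572 pbw
  CaSiO3: 16.87 × 0.003000 = 0.05061 pbw
Total LOI = 12.62 pbw
Glass = batch − LOI = 109.9 − 12.62 = 97.30 pbw

LOI loss = 12.62 pbw; glass = 97.30 pbw; yield = 88.52%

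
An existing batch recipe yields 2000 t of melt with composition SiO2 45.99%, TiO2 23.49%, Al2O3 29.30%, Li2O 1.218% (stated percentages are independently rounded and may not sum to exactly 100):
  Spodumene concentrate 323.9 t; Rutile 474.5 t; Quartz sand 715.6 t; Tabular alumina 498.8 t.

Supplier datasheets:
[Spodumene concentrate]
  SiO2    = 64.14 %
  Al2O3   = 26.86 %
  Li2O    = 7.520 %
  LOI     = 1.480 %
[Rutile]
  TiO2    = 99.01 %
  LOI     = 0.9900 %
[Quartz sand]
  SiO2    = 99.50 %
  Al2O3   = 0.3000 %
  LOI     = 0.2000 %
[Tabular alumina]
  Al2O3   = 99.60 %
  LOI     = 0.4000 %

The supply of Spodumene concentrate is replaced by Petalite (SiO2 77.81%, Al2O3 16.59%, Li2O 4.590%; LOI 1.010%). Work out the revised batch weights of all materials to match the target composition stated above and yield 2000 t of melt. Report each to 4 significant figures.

Working values are displayed with 4-significant-figure rounding between the steps — all internal work holds exact precision from first step to last. Every reported result carries a single rounding. Derived quantities (LOI, glass mass, the totals, four oxide percentages, the yield) are recomputed from the weighed amounts on 2000 t of glass at full float precision, as set out in the question or the answer.
Oxide-by-oxide targets in 2000 t melt:
  SiO2: 45.99% × 2000 = 919.8 t
  TiO2: 23.49% × 2000 = 469.8 t
  Al2O3: 29.30% × 2000 = 586.0 t
  Li2O: 1.218% × 2000 = 24.36 t
A balance pass over the oxides, applying the batch weights above, on the stated basis (delivered sums recover each target once rounding is allowed for):
  SiO2: 530.7·0.7781 + 509.4·0.9950 = 919.8 t (target 919.8 t)
  TiO2: 474.5·0.9901 = 469.8 t (target 469.8 t)
  Al2O3: 530.7·0.1659 + 509.4·0.003000 + 498.4·0.9960 = 586.0 t (target 586.0 t)
  Li2O: 530.7·0.04590 = 24.36 t (target 24.36 t)
Glass-mass closure: the batch minus its LOI: 2000 t (targets for the oxides total 2000 t; versus the stated basis of 2000 t — gaps are rounding artifacts).
Total batch = Σ batch = 2013 t; LOI loss = Σ batch·LOI = 13.07 t; yield: glass divided by total = 99.35%.

Revised batch per 2000 t melt:
  Petalite: 530.7 t
  Rutile: 474.5 t
  Quartz sand: 509.4 t
  Tabular alumina: 498.4 t
Total batch = 2013 t; LOI loss = 13.07 t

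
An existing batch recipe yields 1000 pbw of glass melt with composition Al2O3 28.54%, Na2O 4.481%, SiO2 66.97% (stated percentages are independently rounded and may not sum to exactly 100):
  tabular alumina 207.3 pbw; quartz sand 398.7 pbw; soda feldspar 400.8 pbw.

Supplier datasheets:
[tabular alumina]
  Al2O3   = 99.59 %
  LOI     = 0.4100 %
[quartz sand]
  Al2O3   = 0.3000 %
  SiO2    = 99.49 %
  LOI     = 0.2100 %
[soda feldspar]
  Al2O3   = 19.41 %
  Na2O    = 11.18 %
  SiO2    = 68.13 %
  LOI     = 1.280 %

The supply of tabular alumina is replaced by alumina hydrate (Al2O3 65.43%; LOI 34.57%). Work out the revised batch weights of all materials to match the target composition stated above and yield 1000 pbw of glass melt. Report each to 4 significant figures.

Revised batch per 1000 pbw glass melt:
  alumina hydrate: 315.5 pbw
  quartz sand: 398.7 pbw
  soda feldspar: 400.8 pbw
Total batch = 1115 pbw; LOI loss = 115.0 pbw

Working values are displayed rounded to 4 significant digits at each printed step; the whole derivation holds exact precision at every stage — a single rounding completes each reported number — the derived quantities are computed from the weighed amounts on 1000 pbw of glass at full precision (yield, net glass mass, the three compositions, LOI, totals) as given in question or answer.
Target masses of each oxide per 1000 pbw glass melt:
  Al2O3: 28.54% × 1000 = 285.4 pbw
  Na2O: 4.481% × 1000 = 44.81 pbw
  SiO2: 66.97% × 1000 = 669.7 pbw
Oxide-by-oxide audit from the weights as reported, versus the basis set out (target by target, the sums agree once rounding is allowed for):
  Al2O3: 315.5·0.6543 + 398.7·0.003000 + 400.8·0.1941 = 285.4 pbw (target 285.4 pbw)
  Na2O: 400.8·0.1118 = 44.81 pbw (target 44.81 pbw)
  SiO2: 398.7·0.9949 + 400.8·0.6813 = 669.7 pbw (target 669.7 pbw)
Consistency of the glass mass: net batch after ignition = 1000 pbw (targets for the oxides total 999.9 pbw; basis as stated: 1000 pbw — a pure rounding effect).
Total batch = Σ batch = 1115 pbw; the LOI term Σ batch·LOI equals 115.0 pbw; yield, glass over the total, = 89.68%.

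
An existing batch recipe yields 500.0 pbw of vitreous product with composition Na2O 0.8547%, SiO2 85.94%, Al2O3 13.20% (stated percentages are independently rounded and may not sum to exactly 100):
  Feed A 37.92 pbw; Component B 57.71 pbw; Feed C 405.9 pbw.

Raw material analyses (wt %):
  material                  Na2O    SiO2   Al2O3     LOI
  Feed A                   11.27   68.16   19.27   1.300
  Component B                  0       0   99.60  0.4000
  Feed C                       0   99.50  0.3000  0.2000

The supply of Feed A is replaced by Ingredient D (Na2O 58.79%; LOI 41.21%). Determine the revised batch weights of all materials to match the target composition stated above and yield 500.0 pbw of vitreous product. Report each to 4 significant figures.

Revised batch per 500.0 pbw vitreous product:
  Ingredient D: 7.269 pbw
  Component B: 64.96 pbw
  Feed C: 431.9 pbw
Total batch = 504.1 pbw; LOI loss = 4.119 pbw

The working math keeps full float precision end to end; the intermediate values are shown rounded to 4 significant digits alongside each step. Every reported figure sees exactly one rounding — the derived quantities (three oxide percentages, ignition loss, totals, the yield, net glass mass) are rebuilt using the weight values at 500.0 pbw of glass in full float precision, as given in problem or answer.
The oxide mass targets at 500.0 pbw vitreous product:
  Na2O: 0.8547% × 500.0 = 4.274 pbw
  SiO2: 85.94% × 500.0 = 429.7 pbw
  Al2O3: 13.20% × 500.0 = 66.00 pbw
Verifying the oxide balance working from each reported weight, for the quoted basis mass (sums match the target masses within answer rounding):
  Na2O: 7.269·0.5879 = 4.273 pbw (target 4.274 pbw)
  SiO2: 431.9·0.9950 = 429.7 pbw (target 429.7 pbw)
  Al2O3: 64.96·0.9960 + 431.9·0.003000 = 66.00 pbw (target 66.00 pbw)
Glass-mass bookkeeping: whole batch net of LOI = 500.0 pbw (per-oxide target masses sum to 500.0 pbw; against the stated basis, 500.0 pbw — gaps are rounding artifacts).
Whole-batch sum: Σ batch = 504.1 pbw; LOI removed, Σ of batch·LOI: 4.119 pbw; as yield: glass ÷ batch → 99.18%.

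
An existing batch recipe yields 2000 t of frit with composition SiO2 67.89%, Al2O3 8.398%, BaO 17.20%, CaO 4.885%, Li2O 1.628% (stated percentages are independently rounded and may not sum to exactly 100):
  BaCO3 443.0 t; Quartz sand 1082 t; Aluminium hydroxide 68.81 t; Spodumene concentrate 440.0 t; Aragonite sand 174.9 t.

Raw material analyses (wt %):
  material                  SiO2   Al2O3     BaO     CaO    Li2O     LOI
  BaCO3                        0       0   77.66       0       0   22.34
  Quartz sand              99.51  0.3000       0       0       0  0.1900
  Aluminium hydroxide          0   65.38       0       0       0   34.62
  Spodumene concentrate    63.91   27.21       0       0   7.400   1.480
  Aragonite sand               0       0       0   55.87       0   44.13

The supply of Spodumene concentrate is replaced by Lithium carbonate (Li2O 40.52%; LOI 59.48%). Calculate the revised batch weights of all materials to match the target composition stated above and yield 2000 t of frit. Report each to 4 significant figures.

Revised batch per 2000 t frit:
  BaCO3: 443.0 t
  Quartz sand: 1364 t
  Aluminium hydroxide: 250.6 t
  Lithium carbonate: 80.36 t
  Aragonite sand: 174.9 t
Total batch = 2313 t; LOI loss = 313.3 t

All arithmetic holds exact precision throughout; working values are printed rounded to four significant digits between the steps — exactly one rounding lands on each reported value — all derived quantities are carried from the batch weights for 2000 t of glass at full float precision (the totals, ignition loss, the yield, net glass mass, the five compositions), exactly as shown in question or answer.
Oxide-by-oxide targets in 2000 t frit:
  SiO2: 67.89% × 2000 = 1358 t
  Al2O3: 8.398% × 2000 = 168.0 t
  BaO: 17.20% × 2000 = 344.0 t
  CaO: 4.885% × 2000 = 97.70 t
  Li2O: 1.628% × 2000 = 32.56 t
Oxide-by-oxide audit using the reported weights, at the basis given (oxide sums agree with the targets within answer rounding):
  SiO2: 1364·0.9951 = 1357 t (target 1358 t)
  Al2O3: 1364·0.003000 + 250.6·0.6538 = 167.9 t (target 168.0 t)
  BaO: 443.0·0.7766 = 344.0 t (target 344.0 t)
  CaO: 174.9·0.5587 = 97.72 t (target 97.70 t)
  Li2O: 80.36·0.4052 = 32.56 t (target 32.56 t)
Glass-mass bookkeeping: total batch − LOI = 2000 t (the targets, summed, come to 2000 t; against the stated basis, 2000 t — gaps are rounding artifacts).
Batch grand total — Σ batch = 2313 t; the LOI term Σ batch·LOI equals 313.3 t; yield = glass ÷ total batch = 86.45%.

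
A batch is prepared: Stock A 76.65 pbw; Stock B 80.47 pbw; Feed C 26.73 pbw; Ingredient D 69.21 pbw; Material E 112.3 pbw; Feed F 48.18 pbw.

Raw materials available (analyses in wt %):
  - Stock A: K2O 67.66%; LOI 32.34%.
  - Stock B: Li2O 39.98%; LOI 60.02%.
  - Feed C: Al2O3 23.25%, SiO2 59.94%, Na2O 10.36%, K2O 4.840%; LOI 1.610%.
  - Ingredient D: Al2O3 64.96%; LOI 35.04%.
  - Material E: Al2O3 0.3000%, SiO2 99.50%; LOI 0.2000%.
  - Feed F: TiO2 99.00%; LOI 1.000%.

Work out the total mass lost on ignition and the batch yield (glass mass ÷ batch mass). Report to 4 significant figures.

Values along the way are displayed rounded off to 4 significant digits between the steps — exact precision is carried at every stage — a single rounding finalizes each reported number; all derived quantities (the six compositions, yield, net glass mass, ignition loss, the totals) are rebuilt from the weighed amounts per 315.1 pbw of glass in full precision, precisely as stated by the problem or the answer.
Loss on ignition, line by line:
  Stock A: 76.65 × 0.3234 = 24.79 pbw
  Stock B: 80.47 × 0.6002 = 48.30 pbw
  Feed C: 26.73 × 0.01610 = 0.4304 pbw
  Ingredient D: 69.21 × 0.3504 = 24.25 pbw
  Material E: 112.3 × 0.002000 = 0.2246 pbw
  Feed F: 48.18 × 0.01000 = 0.4818 pbw
Total LOI = 98.47 pbw
Glass = batch − LOI = 413.5 − 98.47 = 315.1 pbw

LOI loss = 98.47 pbw; glass = 315.1 pbw; yield = 76.19%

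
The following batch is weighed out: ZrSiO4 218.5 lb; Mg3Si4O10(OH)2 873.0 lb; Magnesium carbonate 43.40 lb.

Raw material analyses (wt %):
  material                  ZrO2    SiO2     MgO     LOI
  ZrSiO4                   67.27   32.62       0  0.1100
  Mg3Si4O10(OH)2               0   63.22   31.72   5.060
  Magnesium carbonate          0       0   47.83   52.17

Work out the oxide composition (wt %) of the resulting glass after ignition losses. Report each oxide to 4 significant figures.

Glass mass = 1068 lb (batch 1135 − LOI 67.06).
Composition: ZrO2 13.76%, SiO2 58.36%, MgO 27.88%

Working values are rounded off to 4 significant digits wherever printed — each numeric step holds exact precision from start to finish — every reported number is rounded a single time. All derived quantities, including the yield, three oxide percentages, glass mass, ignition loss, totals, are computed from the weighed amounts per 1068 lb of glass at full float precision exactly as printed in the problem or the answer.
Oxide masses out of the charge:
  ZrO2: 218.5·0.6727 = 147.0 lb
  SiO2: 218.5·0.3262 + 873.0·0.6322 = 623.2 lb
  MgO: 873.0·0.3172 + 43.40·0.4783 = 297.7 lb
LOI: 218.5·0.001100 + 873.0·0.05060 + 43.40·0.5217 = 67.06 lb
Glass mass = batch − LOI = 1135 − 67.06 = 1068 lb (matching Σ of the oxides)
each wt % is 100 × oxide ÷ glass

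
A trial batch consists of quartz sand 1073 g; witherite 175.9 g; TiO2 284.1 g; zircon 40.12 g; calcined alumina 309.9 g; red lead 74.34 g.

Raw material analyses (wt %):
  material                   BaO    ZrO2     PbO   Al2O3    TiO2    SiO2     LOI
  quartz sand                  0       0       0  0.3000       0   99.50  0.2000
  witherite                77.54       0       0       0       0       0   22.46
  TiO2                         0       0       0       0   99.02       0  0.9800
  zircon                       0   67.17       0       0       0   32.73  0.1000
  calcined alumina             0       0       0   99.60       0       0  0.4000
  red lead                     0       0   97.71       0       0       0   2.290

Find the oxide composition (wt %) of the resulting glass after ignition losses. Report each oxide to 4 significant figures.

Intermediates are printed rounded to 4 significant digits as written — the working math holds full float precision at all times. Each reported result undergoes a single rounding; all derived quantities are recomputed in exact precision (the yield, ignition loss, net glass mass, totals, the six compositions) from the batch weights on 1910 g of glass as they appear in question or answer.
Oxide-by-oxide delivered mass:
  BaO: 175.9·0.7754 = 136.4 g
  ZrO2: 40.12·0.6717 = 26.95 g
  PbO: 74.34·0.9771 = 72.64 g
  Al2O3: 1073·0.003000 + 309.9·0.9960 = 311.9 g
  TiO2: 284.1·0.9902 = 281.3 g
  SiO2: 1073·0.9950 + 40.12·0.3273 = 1081 g
LOI: 1073·0.002000 + 175.9·0.2246 + 284.1·0.009800 + 40.12·0.001000 + 309.9·0.004000 + 74.34·0.02290 = 47.42 g
Glass = total batch minus LOI = 1957 − 47.42 = 1910 g (consistent with Σ oxide mass)
each oxide over glass, ×100, is wt %

Glass mass = 1910 g (batch 1957 − LOI 47.42).
Composition: BaO 7.141%, ZrO2 1.411%, PbO 3.803%, Al2O3 16.33%, TiO2 14.73%, SiO2 56.59%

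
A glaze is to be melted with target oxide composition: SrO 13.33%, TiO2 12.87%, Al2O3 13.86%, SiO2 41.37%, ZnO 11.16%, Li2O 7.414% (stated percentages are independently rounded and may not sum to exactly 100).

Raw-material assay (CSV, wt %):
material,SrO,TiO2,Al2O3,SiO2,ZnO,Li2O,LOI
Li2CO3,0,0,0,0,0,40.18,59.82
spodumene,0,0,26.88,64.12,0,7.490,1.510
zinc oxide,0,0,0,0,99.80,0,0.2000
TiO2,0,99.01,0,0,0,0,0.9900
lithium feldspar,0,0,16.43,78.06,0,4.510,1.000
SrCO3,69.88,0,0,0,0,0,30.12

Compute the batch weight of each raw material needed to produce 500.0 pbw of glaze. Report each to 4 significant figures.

Mid-chain values are printed (rounded to four significant digits) between the steps; exact precision is maintained end to end — a single rounding yields each reported number — derived quantities are computed starting from the weights at 500.0 pbw of glass in full float precision (totals, net glass mass, LOI, six oxide percentages, the yield) as set out in the problem or answer text.
Target masses of each oxide per 500.0 pbw glaze:
  SrO: 13.33% × 500.0 = 66.65 pbw
  TiO2: 12.87% × 500.0 = 64.35 pbw
  Al2O3: 13.86% × 500.0 = 69.30 pbw
  SiO2: 41.37% × 500.0 = 206.8 pbw
  ZnO: 11.16% × 500.0 = 55.80 pbw
  Li2O: 7.414% × 500.0 = 37.07 pbw
A balance pass over the oxides, using the reported weights, against the basis in use (target by target, the sums agree exact up to rounding of places):
  SrO: 95.38·0.6988 = 66.65 pbw (target 66.65 pbw)
  TiO2: 64.99·0.9901 = 64.35 pbw (target 64.35 pbw)
  Al2O3: 192.5·0.2688 + 106.9·0.1643 = 69.31 pbw (target 69.30 pbw)
  SiO2: 192.5·0.6412 + 106.9·0.7806 = 206.9 pbw (target 206.8 pbw)
  ZnO: 55.91·0.9980 = 55.80 pbw (target 55.80 pbw)
  Li2O: 44.38·0.4018 + 192.5·0.07490 + 106.9·0.04510 = 37.07 pbw (target 37.07 pbw)
Glass mass check: whole batch net of LOI = 500.1 pbw (the targets, summed, come to 500.0 pbw; stated basis 500.0 pbw — rounding explains the deltas).
Adding the batch up: Σ batch = 560.1 pbw; LOI loss = Σ batch·LOI = 60.01 pbw; yield: glass divided by total = 89.29%.

Batch per 500.0 pbw glaze:
  Li2CO3: 44.38 pbw
  spodumene: 192.5 pbw
  zinc oxide: 55.91 pbw
  TiO2: 64.99 pbw
  lithium feldspar: 106.9 pbw
  SrCO3: 95.38 pbw
Total batch = 560.1 pbw; LOI loss = 60.01 pbw; yield = 89.29%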